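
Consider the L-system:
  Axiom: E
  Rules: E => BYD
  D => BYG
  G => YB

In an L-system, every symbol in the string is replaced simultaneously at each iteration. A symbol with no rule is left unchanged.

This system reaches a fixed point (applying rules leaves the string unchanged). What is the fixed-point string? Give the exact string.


Step 0: E
Step 1: BYD
Step 2: BYBYG
Step 3: BYBYYB
Step 4: BYBYYB  (unchanged — fixed point at step 3)

Answer: BYBYYB


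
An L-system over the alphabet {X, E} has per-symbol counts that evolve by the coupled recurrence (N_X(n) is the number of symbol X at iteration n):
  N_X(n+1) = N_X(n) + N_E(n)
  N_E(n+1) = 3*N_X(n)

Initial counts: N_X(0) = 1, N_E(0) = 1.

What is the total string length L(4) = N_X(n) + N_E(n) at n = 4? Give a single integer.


Answer: 59

Derivation:
Step 0: N_X=1, N_E=1, L=2
Step 1: N_X=2, N_E=3, L=5
Step 2: N_X=5, N_E=6, L=11
Step 3: N_X=11, N_E=15, L=26
Step 4: N_X=26, N_E=33, L=59


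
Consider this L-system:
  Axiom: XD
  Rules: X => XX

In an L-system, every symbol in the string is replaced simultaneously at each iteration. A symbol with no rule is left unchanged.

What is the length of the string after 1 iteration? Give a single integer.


Answer: 3

Derivation:
Step 0: length = 2
Step 1: length = 3


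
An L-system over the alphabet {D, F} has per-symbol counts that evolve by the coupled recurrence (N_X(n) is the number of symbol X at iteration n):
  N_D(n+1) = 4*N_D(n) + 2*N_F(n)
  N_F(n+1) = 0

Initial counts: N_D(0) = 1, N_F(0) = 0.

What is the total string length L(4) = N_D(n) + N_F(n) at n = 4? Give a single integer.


Step 0: N_D=1, N_F=0, L=1
Step 1: N_D=4, N_F=0, L=4
Step 2: N_D=16, N_F=0, L=16
Step 3: N_D=64, N_F=0, L=64
Step 4: N_D=256, N_F=0, L=256

Answer: 256


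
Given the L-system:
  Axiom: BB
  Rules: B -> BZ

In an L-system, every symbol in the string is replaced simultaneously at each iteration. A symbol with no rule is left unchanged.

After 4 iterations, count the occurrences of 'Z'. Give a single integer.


Answer: 8

Derivation:
Step 0: BB  (0 'Z')
Step 1: BZBZ  (2 'Z')
Step 2: BZZBZZ  (4 'Z')
Step 3: BZZZBZZZ  (6 'Z')
Step 4: BZZZZBZZZZ  (8 'Z')


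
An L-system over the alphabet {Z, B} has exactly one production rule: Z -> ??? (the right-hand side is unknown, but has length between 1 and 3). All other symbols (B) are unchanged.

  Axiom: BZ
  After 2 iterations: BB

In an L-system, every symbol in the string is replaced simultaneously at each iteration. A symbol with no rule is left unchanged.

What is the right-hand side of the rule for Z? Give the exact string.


Answer: B

Derivation:
Trying Z -> B:
  Step 0: BZ
  Step 1: BB
  Step 2: BB
Matches the given result.


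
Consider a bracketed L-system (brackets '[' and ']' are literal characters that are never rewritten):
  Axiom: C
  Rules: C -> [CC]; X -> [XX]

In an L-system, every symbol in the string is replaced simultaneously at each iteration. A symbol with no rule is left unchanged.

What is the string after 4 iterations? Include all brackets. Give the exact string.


Answer: [[[[CC][CC]][[CC][CC]]][[[CC][CC]][[CC][CC]]]]

Derivation:
Step 0: C
Step 1: [CC]
Step 2: [[CC][CC]]
Step 3: [[[CC][CC]][[CC][CC]]]
Step 4: [[[[CC][CC]][[CC][CC]]][[[CC][CC]][[CC][CC]]]]


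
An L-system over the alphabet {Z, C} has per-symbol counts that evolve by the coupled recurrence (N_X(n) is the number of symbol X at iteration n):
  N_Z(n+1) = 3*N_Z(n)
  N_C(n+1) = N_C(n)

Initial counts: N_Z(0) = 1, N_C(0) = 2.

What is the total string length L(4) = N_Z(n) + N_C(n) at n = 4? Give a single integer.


Step 0: N_Z=1, N_C=2, L=3
Step 1: N_Z=3, N_C=2, L=5
Step 2: N_Z=9, N_C=2, L=11
Step 3: N_Z=27, N_C=2, L=29
Step 4: N_Z=81, N_C=2, L=83

Answer: 83


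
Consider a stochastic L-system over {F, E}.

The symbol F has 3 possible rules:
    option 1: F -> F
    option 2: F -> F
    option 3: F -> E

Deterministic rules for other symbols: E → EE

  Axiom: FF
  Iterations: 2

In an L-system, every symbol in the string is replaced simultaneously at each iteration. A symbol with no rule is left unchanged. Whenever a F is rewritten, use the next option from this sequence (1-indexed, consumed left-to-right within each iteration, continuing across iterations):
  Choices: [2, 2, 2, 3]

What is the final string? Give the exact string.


Answer: FE

Derivation:
Step 0: FF
Step 1: FF  (used choices [2, 2])
Step 2: FE  (used choices [2, 3])


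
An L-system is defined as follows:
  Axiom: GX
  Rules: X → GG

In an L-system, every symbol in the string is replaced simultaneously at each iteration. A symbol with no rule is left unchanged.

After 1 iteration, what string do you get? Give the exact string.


Answer: GGG

Derivation:
Step 0: GX
Step 1: GGG


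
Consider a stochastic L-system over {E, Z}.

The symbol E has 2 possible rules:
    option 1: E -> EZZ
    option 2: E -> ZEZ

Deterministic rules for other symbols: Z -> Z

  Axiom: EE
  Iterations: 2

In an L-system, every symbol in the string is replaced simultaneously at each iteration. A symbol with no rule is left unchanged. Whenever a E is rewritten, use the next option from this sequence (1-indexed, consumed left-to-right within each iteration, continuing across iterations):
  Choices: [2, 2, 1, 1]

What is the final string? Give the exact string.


Step 0: EE
Step 1: ZEZZEZ  (used choices [2, 2])
Step 2: ZEZZZZEZZZ  (used choices [1, 1])

Answer: ZEZZZZEZZZ


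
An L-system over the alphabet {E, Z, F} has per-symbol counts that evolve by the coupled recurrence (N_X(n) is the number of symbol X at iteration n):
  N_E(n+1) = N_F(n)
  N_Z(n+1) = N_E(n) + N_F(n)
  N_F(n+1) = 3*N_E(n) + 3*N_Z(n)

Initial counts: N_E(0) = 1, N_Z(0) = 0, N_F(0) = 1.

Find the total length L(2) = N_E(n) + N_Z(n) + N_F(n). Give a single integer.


Step 0: N_E=1, N_Z=0, N_F=1, L=2
Step 1: N_E=1, N_Z=2, N_F=3, L=6
Step 2: N_E=3, N_Z=4, N_F=9, L=16

Answer: 16


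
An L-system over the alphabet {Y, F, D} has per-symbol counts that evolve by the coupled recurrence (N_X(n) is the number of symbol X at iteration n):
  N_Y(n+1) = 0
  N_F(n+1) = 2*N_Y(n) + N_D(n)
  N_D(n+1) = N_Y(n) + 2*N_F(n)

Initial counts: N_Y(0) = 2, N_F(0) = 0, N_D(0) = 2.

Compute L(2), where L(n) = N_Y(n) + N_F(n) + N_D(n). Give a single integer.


Step 0: N_Y=2, N_F=0, N_D=2, L=4
Step 1: N_Y=0, N_F=6, N_D=2, L=8
Step 2: N_Y=0, N_F=2, N_D=12, L=14

Answer: 14


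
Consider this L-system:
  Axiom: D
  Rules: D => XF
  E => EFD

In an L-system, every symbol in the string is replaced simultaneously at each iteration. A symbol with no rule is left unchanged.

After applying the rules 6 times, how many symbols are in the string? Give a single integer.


Answer: 2

Derivation:
Step 0: length = 1
Step 1: length = 2
Step 2: length = 2
Step 3: length = 2
Step 4: length = 2
Step 5: length = 2
Step 6: length = 2


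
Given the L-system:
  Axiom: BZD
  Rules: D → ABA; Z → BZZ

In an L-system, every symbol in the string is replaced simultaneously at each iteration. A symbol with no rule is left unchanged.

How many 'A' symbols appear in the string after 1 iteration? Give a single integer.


Step 0: BZD  (0 'A')
Step 1: BBZZABA  (2 'A')

Answer: 2


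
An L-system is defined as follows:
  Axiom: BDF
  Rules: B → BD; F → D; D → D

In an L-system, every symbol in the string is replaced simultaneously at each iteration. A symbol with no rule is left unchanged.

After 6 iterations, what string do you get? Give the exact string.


Step 0: BDF
Step 1: BDDD
Step 2: BDDDD
Step 3: BDDDDD
Step 4: BDDDDDD
Step 5: BDDDDDDD
Step 6: BDDDDDDDD

Answer: BDDDDDDDD


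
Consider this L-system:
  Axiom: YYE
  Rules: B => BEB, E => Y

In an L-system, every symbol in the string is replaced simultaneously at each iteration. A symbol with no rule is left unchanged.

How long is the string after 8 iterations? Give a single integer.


Step 0: length = 3
Step 1: length = 3
Step 2: length = 3
Step 3: length = 3
Step 4: length = 3
Step 5: length = 3
Step 6: length = 3
Step 7: length = 3
Step 8: length = 3

Answer: 3


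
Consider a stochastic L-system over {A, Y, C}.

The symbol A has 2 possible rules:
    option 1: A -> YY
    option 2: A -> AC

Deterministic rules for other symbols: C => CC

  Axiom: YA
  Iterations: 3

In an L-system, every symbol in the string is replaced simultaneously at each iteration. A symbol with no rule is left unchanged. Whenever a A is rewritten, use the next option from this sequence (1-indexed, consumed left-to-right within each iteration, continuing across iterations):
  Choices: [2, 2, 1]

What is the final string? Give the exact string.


Answer: YYYCCCCCC

Derivation:
Step 0: YA
Step 1: YAC  (used choices [2])
Step 2: YACCC  (used choices [2])
Step 3: YYYCCCCCC  (used choices [1])


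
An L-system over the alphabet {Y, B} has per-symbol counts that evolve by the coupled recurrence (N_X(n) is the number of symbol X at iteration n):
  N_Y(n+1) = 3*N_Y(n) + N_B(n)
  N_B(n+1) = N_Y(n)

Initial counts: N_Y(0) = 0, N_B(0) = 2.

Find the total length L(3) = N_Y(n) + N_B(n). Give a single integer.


Answer: 26

Derivation:
Step 0: N_Y=0, N_B=2, L=2
Step 1: N_Y=2, N_B=0, L=2
Step 2: N_Y=6, N_B=2, L=8
Step 3: N_Y=20, N_B=6, L=26


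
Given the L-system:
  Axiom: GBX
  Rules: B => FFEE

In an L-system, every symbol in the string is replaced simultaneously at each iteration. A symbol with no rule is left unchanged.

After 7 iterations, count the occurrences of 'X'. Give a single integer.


Answer: 1

Derivation:
Step 0: GBX  (1 'X')
Step 1: GFFEEX  (1 'X')
Step 2: GFFEEX  (1 'X')
Step 3: GFFEEX  (1 'X')
Step 4: GFFEEX  (1 'X')
Step 5: GFFEEX  (1 'X')
Step 6: GFFEEX  (1 'X')
Step 7: GFFEEX  (1 'X')


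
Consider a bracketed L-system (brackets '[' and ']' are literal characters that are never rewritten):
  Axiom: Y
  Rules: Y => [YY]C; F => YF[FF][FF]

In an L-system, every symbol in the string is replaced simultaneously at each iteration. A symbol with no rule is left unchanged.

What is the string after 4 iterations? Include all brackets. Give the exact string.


Step 0: Y
Step 1: [YY]C
Step 2: [[YY]C[YY]C]C
Step 3: [[[YY]C[YY]C]C[[YY]C[YY]C]C]C
Step 4: [[[[YY]C[YY]C]C[[YY]C[YY]C]C]C[[[YY]C[YY]C]C[[YY]C[YY]C]C]C]C

Answer: [[[[YY]C[YY]C]C[[YY]C[YY]C]C]C[[[YY]C[YY]C]C[[YY]C[YY]C]C]C]C


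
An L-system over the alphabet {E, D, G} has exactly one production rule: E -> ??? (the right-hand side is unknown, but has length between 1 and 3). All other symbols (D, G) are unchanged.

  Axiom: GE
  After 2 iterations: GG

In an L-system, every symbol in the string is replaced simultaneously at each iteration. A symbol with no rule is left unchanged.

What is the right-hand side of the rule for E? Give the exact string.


Trying E -> G:
  Step 0: GE
  Step 1: GG
  Step 2: GG
Matches the given result.

Answer: G


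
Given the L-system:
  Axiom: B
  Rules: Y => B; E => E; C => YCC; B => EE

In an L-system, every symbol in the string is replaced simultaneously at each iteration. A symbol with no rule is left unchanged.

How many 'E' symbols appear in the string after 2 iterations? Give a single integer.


Answer: 2

Derivation:
Step 0: B  (0 'E')
Step 1: EE  (2 'E')
Step 2: EE  (2 'E')


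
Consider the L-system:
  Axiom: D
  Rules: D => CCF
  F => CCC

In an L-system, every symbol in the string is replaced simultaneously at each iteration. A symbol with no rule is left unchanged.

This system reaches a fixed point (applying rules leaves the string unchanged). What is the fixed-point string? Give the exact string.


Answer: CCCCC

Derivation:
Step 0: D
Step 1: CCF
Step 2: CCCCC
Step 3: CCCCC  (unchanged — fixed point at step 2)


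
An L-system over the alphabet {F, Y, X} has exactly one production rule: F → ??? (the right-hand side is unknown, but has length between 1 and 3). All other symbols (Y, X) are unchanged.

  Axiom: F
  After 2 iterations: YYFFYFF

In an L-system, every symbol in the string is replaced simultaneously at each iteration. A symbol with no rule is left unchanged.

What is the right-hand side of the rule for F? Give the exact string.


Trying F → YFF:
  Step 0: F
  Step 1: YFF
  Step 2: YYFFYFF
Matches the given result.

Answer: YFF


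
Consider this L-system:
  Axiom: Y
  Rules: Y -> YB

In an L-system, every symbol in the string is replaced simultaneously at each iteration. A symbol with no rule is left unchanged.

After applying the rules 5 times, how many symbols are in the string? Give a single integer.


Answer: 6

Derivation:
Step 0: length = 1
Step 1: length = 2
Step 2: length = 3
Step 3: length = 4
Step 4: length = 5
Step 5: length = 6


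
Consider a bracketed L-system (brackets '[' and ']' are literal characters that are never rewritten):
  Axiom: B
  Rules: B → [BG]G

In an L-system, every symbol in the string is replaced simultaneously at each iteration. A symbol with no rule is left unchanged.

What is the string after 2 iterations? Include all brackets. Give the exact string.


Answer: [[BG]GG]G

Derivation:
Step 0: B
Step 1: [BG]G
Step 2: [[BG]GG]G


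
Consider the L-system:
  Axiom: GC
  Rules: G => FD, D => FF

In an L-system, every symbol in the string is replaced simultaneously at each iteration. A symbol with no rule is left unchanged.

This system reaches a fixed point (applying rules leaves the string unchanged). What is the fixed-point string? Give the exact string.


Step 0: GC
Step 1: FDC
Step 2: FFFC
Step 3: FFFC  (unchanged — fixed point at step 2)

Answer: FFFC


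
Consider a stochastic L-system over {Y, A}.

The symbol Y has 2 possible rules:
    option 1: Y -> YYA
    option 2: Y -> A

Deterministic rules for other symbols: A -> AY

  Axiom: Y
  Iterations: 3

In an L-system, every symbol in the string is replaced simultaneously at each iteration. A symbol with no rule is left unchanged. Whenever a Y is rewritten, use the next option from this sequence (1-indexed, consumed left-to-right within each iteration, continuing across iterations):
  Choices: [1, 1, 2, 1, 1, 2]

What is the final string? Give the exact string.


Answer: YYAYYAAYAYAYA

Derivation:
Step 0: Y
Step 1: YYA  (used choices [1])
Step 2: YYAAAY  (used choices [1, 2])
Step 3: YYAYYAAYAYAYA  (used choices [1, 1, 2])


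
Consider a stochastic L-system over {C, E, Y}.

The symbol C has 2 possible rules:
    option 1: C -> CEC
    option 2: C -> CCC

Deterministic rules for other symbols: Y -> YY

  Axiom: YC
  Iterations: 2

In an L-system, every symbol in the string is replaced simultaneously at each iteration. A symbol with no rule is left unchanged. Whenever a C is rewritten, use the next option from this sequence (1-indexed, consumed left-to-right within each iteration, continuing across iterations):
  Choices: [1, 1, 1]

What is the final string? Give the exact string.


Answer: YYYYCECECEC

Derivation:
Step 0: YC
Step 1: YYCEC  (used choices [1])
Step 2: YYYYCECECEC  (used choices [1, 1])


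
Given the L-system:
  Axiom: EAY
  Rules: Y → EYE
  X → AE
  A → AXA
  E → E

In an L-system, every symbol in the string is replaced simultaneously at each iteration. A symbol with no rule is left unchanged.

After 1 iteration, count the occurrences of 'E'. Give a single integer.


Answer: 3

Derivation:
Step 0: EAY  (1 'E')
Step 1: EAXAEYE  (3 'E')


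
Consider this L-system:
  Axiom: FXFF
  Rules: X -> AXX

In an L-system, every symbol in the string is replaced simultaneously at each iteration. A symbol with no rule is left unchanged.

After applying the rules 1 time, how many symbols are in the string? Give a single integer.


Step 0: length = 4
Step 1: length = 6

Answer: 6


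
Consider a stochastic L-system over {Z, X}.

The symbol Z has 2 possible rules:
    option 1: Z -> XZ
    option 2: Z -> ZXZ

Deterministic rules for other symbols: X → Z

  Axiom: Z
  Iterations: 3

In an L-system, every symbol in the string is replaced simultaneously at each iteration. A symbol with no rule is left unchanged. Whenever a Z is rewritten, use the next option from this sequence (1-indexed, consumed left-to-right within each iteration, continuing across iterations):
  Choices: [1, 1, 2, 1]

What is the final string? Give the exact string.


Answer: ZXZZXZ

Derivation:
Step 0: Z
Step 1: XZ  (used choices [1])
Step 2: ZXZ  (used choices [1])
Step 3: ZXZZXZ  (used choices [2, 1])


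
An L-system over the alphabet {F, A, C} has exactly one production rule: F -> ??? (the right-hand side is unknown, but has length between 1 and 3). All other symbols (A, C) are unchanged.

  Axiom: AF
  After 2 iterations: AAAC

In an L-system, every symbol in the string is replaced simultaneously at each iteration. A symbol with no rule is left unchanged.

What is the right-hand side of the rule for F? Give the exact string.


Answer: AAC

Derivation:
Trying F -> AAC:
  Step 0: AF
  Step 1: AAAC
  Step 2: AAAC
Matches the given result.


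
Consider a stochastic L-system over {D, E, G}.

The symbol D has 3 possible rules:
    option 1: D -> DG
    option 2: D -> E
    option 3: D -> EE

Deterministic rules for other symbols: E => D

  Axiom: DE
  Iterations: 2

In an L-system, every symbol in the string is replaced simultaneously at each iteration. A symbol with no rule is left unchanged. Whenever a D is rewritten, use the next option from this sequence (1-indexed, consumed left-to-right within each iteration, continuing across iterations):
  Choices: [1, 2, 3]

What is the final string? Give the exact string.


Step 0: DE
Step 1: DGD  (used choices [1])
Step 2: EGEE  (used choices [2, 3])

Answer: EGEE


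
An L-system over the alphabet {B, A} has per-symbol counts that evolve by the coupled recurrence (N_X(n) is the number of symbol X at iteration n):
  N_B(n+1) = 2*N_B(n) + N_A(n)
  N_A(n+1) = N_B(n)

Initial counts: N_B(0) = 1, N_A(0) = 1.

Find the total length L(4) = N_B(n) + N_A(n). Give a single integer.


Answer: 58

Derivation:
Step 0: N_B=1, N_A=1, L=2
Step 1: N_B=3, N_A=1, L=4
Step 2: N_B=7, N_A=3, L=10
Step 3: N_B=17, N_A=7, L=24
Step 4: N_B=41, N_A=17, L=58


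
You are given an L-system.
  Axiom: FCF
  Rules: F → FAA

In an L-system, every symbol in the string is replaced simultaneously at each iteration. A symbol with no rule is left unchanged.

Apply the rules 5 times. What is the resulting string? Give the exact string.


Answer: FAAAAAAAAAACFAAAAAAAAAA

Derivation:
Step 0: FCF
Step 1: FAACFAA
Step 2: FAAAACFAAAA
Step 3: FAAAAAACFAAAAAA
Step 4: FAAAAAAAACFAAAAAAAA
Step 5: FAAAAAAAAAACFAAAAAAAAAA


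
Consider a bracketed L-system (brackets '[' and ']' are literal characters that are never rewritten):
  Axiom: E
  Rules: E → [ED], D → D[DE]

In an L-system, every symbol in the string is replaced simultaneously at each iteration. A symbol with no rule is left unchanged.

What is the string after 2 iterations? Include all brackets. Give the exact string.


Answer: [[ED]D[DE]]

Derivation:
Step 0: E
Step 1: [ED]
Step 2: [[ED]D[DE]]


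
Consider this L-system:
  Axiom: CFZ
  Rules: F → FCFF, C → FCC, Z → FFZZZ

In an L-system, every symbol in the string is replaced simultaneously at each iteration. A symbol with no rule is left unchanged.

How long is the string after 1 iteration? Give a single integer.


Answer: 12

Derivation:
Step 0: length = 3
Step 1: length = 12


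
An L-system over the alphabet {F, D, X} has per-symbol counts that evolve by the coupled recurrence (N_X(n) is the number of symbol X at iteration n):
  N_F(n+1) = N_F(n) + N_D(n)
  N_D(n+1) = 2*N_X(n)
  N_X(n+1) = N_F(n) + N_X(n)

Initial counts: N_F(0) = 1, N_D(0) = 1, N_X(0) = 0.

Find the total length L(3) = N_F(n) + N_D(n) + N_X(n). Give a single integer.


Step 0: N_F=1, N_D=1, N_X=0, L=2
Step 1: N_F=2, N_D=0, N_X=1, L=3
Step 2: N_F=2, N_D=2, N_X=3, L=7
Step 3: N_F=4, N_D=6, N_X=5, L=15

Answer: 15


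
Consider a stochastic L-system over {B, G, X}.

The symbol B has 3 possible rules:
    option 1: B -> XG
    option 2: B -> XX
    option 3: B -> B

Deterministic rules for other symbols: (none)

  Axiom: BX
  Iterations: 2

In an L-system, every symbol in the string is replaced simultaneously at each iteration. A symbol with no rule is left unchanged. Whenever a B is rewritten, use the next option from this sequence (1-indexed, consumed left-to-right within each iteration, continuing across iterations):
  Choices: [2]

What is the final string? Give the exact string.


Step 0: BX
Step 1: XXX  (used choices [2])
Step 2: XXX  (used choices [])

Answer: XXX


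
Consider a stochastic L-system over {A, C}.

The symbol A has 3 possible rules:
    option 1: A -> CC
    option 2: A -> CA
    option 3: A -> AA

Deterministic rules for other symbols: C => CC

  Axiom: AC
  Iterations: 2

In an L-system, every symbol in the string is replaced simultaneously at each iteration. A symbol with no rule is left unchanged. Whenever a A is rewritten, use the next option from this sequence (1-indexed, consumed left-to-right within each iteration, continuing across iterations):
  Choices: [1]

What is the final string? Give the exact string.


Step 0: AC
Step 1: CCCC  (used choices [1])
Step 2: CCCCCCCC  (used choices [])

Answer: CCCCCCCC


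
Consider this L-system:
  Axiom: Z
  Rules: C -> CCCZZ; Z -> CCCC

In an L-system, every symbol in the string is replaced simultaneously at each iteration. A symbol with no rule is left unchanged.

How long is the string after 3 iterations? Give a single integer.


Step 0: length = 1
Step 1: length = 4
Step 2: length = 20
Step 3: length = 92

Answer: 92


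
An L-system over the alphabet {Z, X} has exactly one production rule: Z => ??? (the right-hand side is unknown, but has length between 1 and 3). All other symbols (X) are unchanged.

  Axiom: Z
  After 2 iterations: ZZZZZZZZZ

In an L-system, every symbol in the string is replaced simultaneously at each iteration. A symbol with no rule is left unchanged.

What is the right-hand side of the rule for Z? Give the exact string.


Answer: ZZZ

Derivation:
Trying Z => ZZZ:
  Step 0: Z
  Step 1: ZZZ
  Step 2: ZZZZZZZZZ
Matches the given result.


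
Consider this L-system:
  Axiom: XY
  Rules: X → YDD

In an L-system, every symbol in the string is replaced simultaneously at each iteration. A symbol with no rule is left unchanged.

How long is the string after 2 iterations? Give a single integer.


Step 0: length = 2
Step 1: length = 4
Step 2: length = 4

Answer: 4


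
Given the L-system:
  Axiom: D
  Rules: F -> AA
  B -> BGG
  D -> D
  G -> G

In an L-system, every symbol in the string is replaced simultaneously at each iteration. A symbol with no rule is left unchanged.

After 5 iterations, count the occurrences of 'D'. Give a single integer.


Answer: 1

Derivation:
Step 0: D  (1 'D')
Step 1: D  (1 'D')
Step 2: D  (1 'D')
Step 3: D  (1 'D')
Step 4: D  (1 'D')
Step 5: D  (1 'D')


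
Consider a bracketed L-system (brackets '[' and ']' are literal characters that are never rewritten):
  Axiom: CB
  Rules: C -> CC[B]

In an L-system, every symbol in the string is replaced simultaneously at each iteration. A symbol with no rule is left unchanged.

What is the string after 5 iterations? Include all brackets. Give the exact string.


Step 0: CB
Step 1: CC[B]B
Step 2: CC[B]CC[B][B]B
Step 3: CC[B]CC[B][B]CC[B]CC[B][B][B]B
Step 4: CC[B]CC[B][B]CC[B]CC[B][B][B]CC[B]CC[B][B]CC[B]CC[B][B][B][B]B
Step 5: CC[B]CC[B][B]CC[B]CC[B][B][B]CC[B]CC[B][B]CC[B]CC[B][B][B][B]CC[B]CC[B][B]CC[B]CC[B][B][B]CC[B]CC[B][B]CC[B]CC[B][B][B][B][B]B

Answer: CC[B]CC[B][B]CC[B]CC[B][B][B]CC[B]CC[B][B]CC[B]CC[B][B][B][B]CC[B]CC[B][B]CC[B]CC[B][B][B]CC[B]CC[B][B]CC[B]CC[B][B][B][B][B]B


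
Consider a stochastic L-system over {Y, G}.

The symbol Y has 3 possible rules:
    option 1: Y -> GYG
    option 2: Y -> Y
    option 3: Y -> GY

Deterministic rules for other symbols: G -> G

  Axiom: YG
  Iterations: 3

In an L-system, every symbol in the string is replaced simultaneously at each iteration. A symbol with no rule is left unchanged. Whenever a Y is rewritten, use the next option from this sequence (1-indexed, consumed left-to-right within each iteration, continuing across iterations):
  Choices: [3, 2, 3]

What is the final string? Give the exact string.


Answer: GGYG

Derivation:
Step 0: YG
Step 1: GYG  (used choices [3])
Step 2: GYG  (used choices [2])
Step 3: GGYG  (used choices [3])


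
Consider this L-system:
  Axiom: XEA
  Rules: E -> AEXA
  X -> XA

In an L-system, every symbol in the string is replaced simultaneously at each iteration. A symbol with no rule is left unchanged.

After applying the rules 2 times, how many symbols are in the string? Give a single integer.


Answer: 12

Derivation:
Step 0: length = 3
Step 1: length = 7
Step 2: length = 12


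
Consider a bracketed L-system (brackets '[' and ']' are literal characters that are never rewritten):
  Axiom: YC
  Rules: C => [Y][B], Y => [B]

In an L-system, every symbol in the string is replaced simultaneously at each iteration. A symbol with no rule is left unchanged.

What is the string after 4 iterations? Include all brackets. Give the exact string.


Step 0: YC
Step 1: [B][Y][B]
Step 2: [B][[B]][B]
Step 3: [B][[B]][B]
Step 4: [B][[B]][B]

Answer: [B][[B]][B]


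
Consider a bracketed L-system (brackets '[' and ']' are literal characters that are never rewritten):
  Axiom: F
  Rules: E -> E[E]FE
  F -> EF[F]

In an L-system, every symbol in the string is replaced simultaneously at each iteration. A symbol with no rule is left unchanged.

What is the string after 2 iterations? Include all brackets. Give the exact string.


Answer: E[E]FEEF[F][EF[F]]

Derivation:
Step 0: F
Step 1: EF[F]
Step 2: E[E]FEEF[F][EF[F]]


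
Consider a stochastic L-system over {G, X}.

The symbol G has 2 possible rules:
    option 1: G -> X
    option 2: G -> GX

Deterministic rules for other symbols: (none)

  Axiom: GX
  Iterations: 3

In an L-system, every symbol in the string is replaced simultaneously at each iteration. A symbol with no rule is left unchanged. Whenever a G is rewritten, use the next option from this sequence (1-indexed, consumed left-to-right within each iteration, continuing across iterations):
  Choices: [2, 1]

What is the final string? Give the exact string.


Answer: XXX

Derivation:
Step 0: GX
Step 1: GXX  (used choices [2])
Step 2: XXX  (used choices [1])
Step 3: XXX  (used choices [])


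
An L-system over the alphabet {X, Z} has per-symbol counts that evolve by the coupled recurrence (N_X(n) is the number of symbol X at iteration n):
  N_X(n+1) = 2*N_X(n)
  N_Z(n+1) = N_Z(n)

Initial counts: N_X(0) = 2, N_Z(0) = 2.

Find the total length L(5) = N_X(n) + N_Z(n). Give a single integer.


Step 0: N_X=2, N_Z=2, L=4
Step 1: N_X=4, N_Z=2, L=6
Step 2: N_X=8, N_Z=2, L=10
Step 3: N_X=16, N_Z=2, L=18
Step 4: N_X=32, N_Z=2, L=34
Step 5: N_X=64, N_Z=2, L=66

Answer: 66


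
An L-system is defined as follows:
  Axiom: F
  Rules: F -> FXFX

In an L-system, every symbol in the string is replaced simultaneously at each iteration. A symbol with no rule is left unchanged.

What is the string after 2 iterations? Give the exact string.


Answer: FXFXXFXFXX

Derivation:
Step 0: F
Step 1: FXFX
Step 2: FXFXXFXFXX


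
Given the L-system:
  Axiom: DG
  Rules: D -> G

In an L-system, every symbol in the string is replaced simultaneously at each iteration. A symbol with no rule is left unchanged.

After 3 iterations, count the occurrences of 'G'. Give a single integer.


Step 0: DG  (1 'G')
Step 1: GG  (2 'G')
Step 2: GG  (2 'G')
Step 3: GG  (2 'G')

Answer: 2


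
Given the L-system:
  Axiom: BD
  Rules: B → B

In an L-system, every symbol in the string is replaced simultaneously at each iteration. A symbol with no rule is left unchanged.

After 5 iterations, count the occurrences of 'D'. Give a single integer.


Step 0: BD  (1 'D')
Step 1: BD  (1 'D')
Step 2: BD  (1 'D')
Step 3: BD  (1 'D')
Step 4: BD  (1 'D')
Step 5: BD  (1 'D')

Answer: 1


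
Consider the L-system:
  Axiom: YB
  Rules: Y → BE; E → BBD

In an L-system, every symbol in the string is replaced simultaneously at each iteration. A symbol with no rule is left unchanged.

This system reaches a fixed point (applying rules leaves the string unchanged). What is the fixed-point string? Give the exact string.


Answer: BBBDB

Derivation:
Step 0: YB
Step 1: BEB
Step 2: BBBDB
Step 3: BBBDB  (unchanged — fixed point at step 2)


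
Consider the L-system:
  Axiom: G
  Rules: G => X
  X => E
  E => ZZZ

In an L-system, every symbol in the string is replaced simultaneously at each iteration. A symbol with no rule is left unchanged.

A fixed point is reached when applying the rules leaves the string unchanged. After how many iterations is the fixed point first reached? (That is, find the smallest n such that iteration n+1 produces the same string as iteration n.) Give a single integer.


Step 0: G
Step 1: X
Step 2: E
Step 3: ZZZ
Step 4: ZZZ  (unchanged — fixed point at step 3)

Answer: 3


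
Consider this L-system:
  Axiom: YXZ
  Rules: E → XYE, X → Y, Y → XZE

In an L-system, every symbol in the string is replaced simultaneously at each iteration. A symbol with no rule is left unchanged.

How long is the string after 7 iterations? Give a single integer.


Step 0: length = 3
Step 1: length = 5
Step 2: length = 9
Step 3: length = 17
Step 4: length = 33
Step 5: length = 65
Step 6: length = 129
Step 7: length = 257

Answer: 257


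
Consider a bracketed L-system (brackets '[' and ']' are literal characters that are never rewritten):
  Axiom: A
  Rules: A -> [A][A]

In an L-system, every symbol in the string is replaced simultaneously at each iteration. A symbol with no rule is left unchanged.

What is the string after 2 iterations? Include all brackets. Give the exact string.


Step 0: A
Step 1: [A][A]
Step 2: [[A][A]][[A][A]]

Answer: [[A][A]][[A][A]]


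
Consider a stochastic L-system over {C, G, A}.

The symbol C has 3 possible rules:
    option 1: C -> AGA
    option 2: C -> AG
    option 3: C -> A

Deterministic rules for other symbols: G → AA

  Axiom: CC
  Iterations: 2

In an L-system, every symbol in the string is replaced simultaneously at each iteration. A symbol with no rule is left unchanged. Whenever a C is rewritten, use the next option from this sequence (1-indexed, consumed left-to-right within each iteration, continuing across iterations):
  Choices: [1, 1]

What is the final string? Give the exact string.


Answer: AAAAAAAA

Derivation:
Step 0: CC
Step 1: AGAAGA  (used choices [1, 1])
Step 2: AAAAAAAA  (used choices [])


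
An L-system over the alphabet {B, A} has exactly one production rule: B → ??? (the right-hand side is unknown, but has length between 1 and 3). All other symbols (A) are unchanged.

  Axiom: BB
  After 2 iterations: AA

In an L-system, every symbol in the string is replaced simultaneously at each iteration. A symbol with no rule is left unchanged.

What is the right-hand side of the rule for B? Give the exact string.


Trying B → A:
  Step 0: BB
  Step 1: AA
  Step 2: AA
Matches the given result.

Answer: A


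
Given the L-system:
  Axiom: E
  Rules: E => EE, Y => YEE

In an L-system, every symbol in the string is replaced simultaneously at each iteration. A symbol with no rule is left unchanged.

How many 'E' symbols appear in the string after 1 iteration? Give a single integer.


Answer: 2

Derivation:
Step 0: E  (1 'E')
Step 1: EE  (2 'E')


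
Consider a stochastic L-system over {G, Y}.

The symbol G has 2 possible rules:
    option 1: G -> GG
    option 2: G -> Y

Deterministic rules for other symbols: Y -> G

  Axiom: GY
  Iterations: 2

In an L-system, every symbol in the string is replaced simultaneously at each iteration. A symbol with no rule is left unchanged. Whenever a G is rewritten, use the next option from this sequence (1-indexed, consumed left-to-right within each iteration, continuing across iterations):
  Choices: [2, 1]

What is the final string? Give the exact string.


Answer: GGG

Derivation:
Step 0: GY
Step 1: YG  (used choices [2])
Step 2: GGG  (used choices [1])


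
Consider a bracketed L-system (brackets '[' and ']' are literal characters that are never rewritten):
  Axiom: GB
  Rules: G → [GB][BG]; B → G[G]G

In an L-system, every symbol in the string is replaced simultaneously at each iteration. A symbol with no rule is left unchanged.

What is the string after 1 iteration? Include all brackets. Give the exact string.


Step 0: GB
Step 1: [GB][BG]G[G]G

Answer: [GB][BG]G[G]G


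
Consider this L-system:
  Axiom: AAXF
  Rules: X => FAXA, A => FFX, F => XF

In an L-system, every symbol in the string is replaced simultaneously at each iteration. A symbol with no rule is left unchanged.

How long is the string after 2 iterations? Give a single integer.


Step 0: length = 4
Step 1: length = 12
Step 2: length = 34

Answer: 34


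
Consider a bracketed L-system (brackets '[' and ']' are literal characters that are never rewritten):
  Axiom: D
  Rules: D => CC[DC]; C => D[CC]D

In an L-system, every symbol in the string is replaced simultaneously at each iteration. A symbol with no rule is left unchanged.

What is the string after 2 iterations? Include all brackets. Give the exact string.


Answer: D[CC]DD[CC]D[CC[DC]D[CC]D]

Derivation:
Step 0: D
Step 1: CC[DC]
Step 2: D[CC]DD[CC]D[CC[DC]D[CC]D]


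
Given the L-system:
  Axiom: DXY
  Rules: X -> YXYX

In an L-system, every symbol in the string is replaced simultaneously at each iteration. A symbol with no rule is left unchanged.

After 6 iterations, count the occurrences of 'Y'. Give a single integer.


Step 0: DXY  (1 'Y')
Step 1: DYXYXY  (3 'Y')
Step 2: DYYXYXYYXYXY  (7 'Y')
Step 3: DYYYXYXYYXYXYYYXYXYYXYXY  (15 'Y')
Step 4: DYYYYXYXYYXYXYYYXYXYYXYXYYYYXYXYYXYXYYYXYXYYXYXY  (31 'Y')
Step 5: DYYYYYXYXYYXYXYYYXYXYYXYXYYYYXYXYYXYXYYYXYXYYXYXYYYYYXYXYYXYXYYYXYXYYXYXYYYYXYXYYXYXYYYXYXYYXYXY  (63 'Y')
Step 6: DYYYYYYXYXYYXYXYYYXYXYYXYXYYYYXYXYYXYXYYYXYXYYXYXYYYYYXYXYYXYXYYYXYXYYXYXYYYYXYXYYXYXYYYXYXYYXYXYYYYYYXYXYYXYXYYYXYXYYXYXYYYYXYXYYXYXYYYXYXYYXYXYYYYYXYXYYXYXYYYXYXYYXYXYYYYXYXYYXYXYYYXYXYYXYXY  (127 'Y')

Answer: 127


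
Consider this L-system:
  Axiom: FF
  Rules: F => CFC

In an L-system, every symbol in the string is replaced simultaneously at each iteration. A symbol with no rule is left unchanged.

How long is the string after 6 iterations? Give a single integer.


Answer: 26

Derivation:
Step 0: length = 2
Step 1: length = 6
Step 2: length = 10
Step 3: length = 14
Step 4: length = 18
Step 5: length = 22
Step 6: length = 26


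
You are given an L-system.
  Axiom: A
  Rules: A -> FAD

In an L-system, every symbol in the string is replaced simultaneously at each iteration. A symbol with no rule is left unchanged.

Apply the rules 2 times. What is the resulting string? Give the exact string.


Answer: FFADD

Derivation:
Step 0: A
Step 1: FAD
Step 2: FFADD


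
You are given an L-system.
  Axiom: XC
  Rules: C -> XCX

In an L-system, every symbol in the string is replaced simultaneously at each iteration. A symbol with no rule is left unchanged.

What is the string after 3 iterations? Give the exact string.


Answer: XXXXCXXX

Derivation:
Step 0: XC
Step 1: XXCX
Step 2: XXXCXX
Step 3: XXXXCXXX


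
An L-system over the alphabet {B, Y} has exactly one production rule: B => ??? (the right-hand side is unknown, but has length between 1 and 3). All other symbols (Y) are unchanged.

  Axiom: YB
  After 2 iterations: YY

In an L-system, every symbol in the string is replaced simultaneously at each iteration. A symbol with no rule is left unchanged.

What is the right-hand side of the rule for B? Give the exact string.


Trying B => Y:
  Step 0: YB
  Step 1: YY
  Step 2: YY
Matches the given result.

Answer: Y


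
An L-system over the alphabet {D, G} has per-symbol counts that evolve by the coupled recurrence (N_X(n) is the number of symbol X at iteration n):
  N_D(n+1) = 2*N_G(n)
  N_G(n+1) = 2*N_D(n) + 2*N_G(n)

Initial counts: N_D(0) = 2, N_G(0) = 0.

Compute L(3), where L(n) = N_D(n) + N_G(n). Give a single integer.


Step 0: N_D=2, N_G=0, L=2
Step 1: N_D=0, N_G=4, L=4
Step 2: N_D=8, N_G=8, L=16
Step 3: N_D=16, N_G=32, L=48

Answer: 48


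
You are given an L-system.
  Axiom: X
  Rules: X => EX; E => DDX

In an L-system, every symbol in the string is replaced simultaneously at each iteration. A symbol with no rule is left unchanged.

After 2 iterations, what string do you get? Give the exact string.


Answer: DDXEX

Derivation:
Step 0: X
Step 1: EX
Step 2: DDXEX


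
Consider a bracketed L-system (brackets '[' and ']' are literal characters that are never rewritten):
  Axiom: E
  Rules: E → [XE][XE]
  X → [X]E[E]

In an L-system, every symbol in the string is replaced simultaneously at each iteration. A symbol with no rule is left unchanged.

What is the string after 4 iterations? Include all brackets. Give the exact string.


Step 0: E
Step 1: [XE][XE]
Step 2: [[X]E[E][XE][XE]][[X]E[E][XE][XE]]
Step 3: [[[X]E[E]][XE][XE][[XE][XE]][[X]E[E][XE][XE]][[X]E[E][XE][XE]]][[[X]E[E]][XE][XE][[XE][XE]][[X]E[E][XE][XE]][[X]E[E][XE][XE]]]
Step 4: [[[[X]E[E]][XE][XE][[XE][XE]]][[X]E[E][XE][XE]][[X]E[E][XE][XE]][[[X]E[E][XE][XE]][[X]E[E][XE][XE]]][[[X]E[E]][XE][XE][[XE][XE]][[X]E[E][XE][XE]][[X]E[E][XE][XE]]][[[X]E[E]][XE][XE][[XE][XE]][[X]E[E][XE][XE]][[X]E[E][XE][XE]]]][[[[X]E[E]][XE][XE][[XE][XE]]][[X]E[E][XE][XE]][[X]E[E][XE][XE]][[[X]E[E][XE][XE]][[X]E[E][XE][XE]]][[[X]E[E]][XE][XE][[XE][XE]][[X]E[E][XE][XE]][[X]E[E][XE][XE]]][[[X]E[E]][XE][XE][[XE][XE]][[X]E[E][XE][XE]][[X]E[E][XE][XE]]]]

Answer: [[[[X]E[E]][XE][XE][[XE][XE]]][[X]E[E][XE][XE]][[X]E[E][XE][XE]][[[X]E[E][XE][XE]][[X]E[E][XE][XE]]][[[X]E[E]][XE][XE][[XE][XE]][[X]E[E][XE][XE]][[X]E[E][XE][XE]]][[[X]E[E]][XE][XE][[XE][XE]][[X]E[E][XE][XE]][[X]E[E][XE][XE]]]][[[[X]E[E]][XE][XE][[XE][XE]]][[X]E[E][XE][XE]][[X]E[E][XE][XE]][[[X]E[E][XE][XE]][[X]E[E][XE][XE]]][[[X]E[E]][XE][XE][[XE][XE]][[X]E[E][XE][XE]][[X]E[E][XE][XE]]][[[X]E[E]][XE][XE][[XE][XE]][[X]E[E][XE][XE]][[X]E[E][XE][XE]]]]


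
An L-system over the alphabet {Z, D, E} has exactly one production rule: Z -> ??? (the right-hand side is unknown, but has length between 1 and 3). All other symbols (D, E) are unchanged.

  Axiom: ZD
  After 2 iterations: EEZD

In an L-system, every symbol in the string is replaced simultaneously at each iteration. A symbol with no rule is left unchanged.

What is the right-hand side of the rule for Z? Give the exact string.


Answer: EZ

Derivation:
Trying Z -> EZ:
  Step 0: ZD
  Step 1: EZD
  Step 2: EEZD
Matches the given result.


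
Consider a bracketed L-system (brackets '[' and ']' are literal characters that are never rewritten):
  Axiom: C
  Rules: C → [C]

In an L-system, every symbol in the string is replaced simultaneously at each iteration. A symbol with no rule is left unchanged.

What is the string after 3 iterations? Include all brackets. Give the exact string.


Answer: [[[C]]]

Derivation:
Step 0: C
Step 1: [C]
Step 2: [[C]]
Step 3: [[[C]]]


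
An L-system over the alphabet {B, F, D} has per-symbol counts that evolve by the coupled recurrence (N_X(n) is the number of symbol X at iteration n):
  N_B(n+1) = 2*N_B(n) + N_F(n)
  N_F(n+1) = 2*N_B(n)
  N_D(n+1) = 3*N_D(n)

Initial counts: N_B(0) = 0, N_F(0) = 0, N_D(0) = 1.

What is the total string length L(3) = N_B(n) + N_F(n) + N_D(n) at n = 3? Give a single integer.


Step 0: N_B=0, N_F=0, N_D=1, L=1
Step 1: N_B=0, N_F=0, N_D=3, L=3
Step 2: N_B=0, N_F=0, N_D=9, L=9
Step 3: N_B=0, N_F=0, N_D=27, L=27

Answer: 27


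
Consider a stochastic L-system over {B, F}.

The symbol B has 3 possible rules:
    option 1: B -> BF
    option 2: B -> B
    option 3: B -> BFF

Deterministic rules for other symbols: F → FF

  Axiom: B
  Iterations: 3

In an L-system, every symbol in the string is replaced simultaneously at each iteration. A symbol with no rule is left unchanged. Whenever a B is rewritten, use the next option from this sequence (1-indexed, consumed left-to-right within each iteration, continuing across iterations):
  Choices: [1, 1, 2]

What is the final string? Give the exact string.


Step 0: B
Step 1: BF  (used choices [1])
Step 2: BFFF  (used choices [1])
Step 3: BFFFFFF  (used choices [2])

Answer: BFFFFFF
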